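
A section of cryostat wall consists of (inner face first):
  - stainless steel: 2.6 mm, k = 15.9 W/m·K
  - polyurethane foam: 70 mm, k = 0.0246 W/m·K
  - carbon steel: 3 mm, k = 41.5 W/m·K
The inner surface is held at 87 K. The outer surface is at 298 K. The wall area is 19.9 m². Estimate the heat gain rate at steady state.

Using the resistance-network approach (series):
R_stainless steel = L/(kA) = 0.0026/(15.9×19.9) = 8.217×10^-6 K/W
R_polyurethane foam = L/(kA) = 0.07/(0.0246×19.9) = 0.143 K/W
R_carbon steel = L/(kA) = 0.003/(41.5×19.9) = 3.633×10^-6 K/W
R_total = 0.143 K/W
Q = ΔT / R_total = 211 / 0.143

Q ≈ 1480 W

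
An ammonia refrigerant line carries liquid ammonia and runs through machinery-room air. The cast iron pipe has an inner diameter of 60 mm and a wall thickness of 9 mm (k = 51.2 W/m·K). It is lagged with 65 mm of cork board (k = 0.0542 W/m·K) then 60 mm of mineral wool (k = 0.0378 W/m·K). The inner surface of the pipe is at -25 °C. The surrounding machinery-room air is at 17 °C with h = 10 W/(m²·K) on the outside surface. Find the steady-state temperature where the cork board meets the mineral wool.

T ≈ -0.285 °C

Per-layer cylindrical resistances, series-summed:
R_cast iron pipe wall = ln(39/30)/(2π×51.2×1) = 8.156×10^-4 K/W
R_cork board = ln(104/39)/(2π×0.0542×1) = 2.88 K/W
R_mineral wool = ln(164/104)/(2π×0.0378×1) = 1.918 K/W
R_outer film = 1/(h_o·2πr_oL) = 1/(10×2π×0.164×1) = 0.09705 K/W
R_total = 4.896 K/W
Q = ΔT/R_total = 42/4.896
Q = 8.58 W/m
T_interface = T_inner + Q·ΣR(inner→interface) = -25 + 8.58×2.881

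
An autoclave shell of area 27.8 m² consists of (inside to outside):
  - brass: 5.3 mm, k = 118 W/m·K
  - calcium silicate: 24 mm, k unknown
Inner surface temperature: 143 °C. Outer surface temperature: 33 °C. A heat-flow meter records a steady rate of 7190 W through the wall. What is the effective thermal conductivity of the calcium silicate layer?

Thermal resistances in series:
R_brass = L/(kA) = 0.0053/(118×27.8) = 1.616×10^-6 K/W
Sum of known resistances R_other = 1.616×10^-6 K/W
Total R = ΔT/Q = 110/7190 = 0.0153 K/W
R_calcium silicate = R_total − R_other = 0.0153 K/W
k = L/(R·A) = 0.024/(0.0153×27.8)

k ≈ 0.0564 W/(m·K)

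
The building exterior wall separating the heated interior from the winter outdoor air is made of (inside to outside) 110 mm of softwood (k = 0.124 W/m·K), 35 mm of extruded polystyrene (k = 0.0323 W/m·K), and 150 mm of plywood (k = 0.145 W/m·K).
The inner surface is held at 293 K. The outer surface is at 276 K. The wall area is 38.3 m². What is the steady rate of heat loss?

Q ≈ 217 W

Treating each layer as a thermal resistance in series:
R_softwood = L/(kA) = 0.11/(0.124×38.3) = 0.02316 K/W
R_extruded polystyrene = L/(kA) = 0.035/(0.0323×38.3) = 0.02829 K/W
R_plywood = L/(kA) = 0.15/(0.145×38.3) = 0.02701 K/W
R_total = 0.07846 K/W
Q = ΔT / R_total = 17 / 0.07846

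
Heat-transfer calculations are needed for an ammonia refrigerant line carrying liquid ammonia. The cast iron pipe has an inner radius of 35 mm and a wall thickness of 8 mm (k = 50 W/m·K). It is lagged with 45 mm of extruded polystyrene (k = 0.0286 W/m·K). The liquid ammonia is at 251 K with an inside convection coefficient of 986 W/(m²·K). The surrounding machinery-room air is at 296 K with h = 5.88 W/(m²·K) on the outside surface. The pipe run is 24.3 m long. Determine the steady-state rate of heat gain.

Treating each annulus and film as a series resistance:
R_inner film = 1/(h_i·2πr₁L) = 1/(986×2π×0.035×24.3) = 1.898×10^-4 K/W
R_cast iron pipe wall = ln(43/35)/(2π×50×24.3) = 2.696×10^-5 K/W
R_extruded polystyrene = ln(88/43)/(2π×0.0286×24.3) = 0.164 K/W
R_outer film = 1/(h_o·2πr_oL) = 1/(5.88×2π×0.088×24.3) = 0.01266 K/W
R_total = 0.1769 K/W
Q = ΔT/R_total = 45/0.1769

Q ≈ 254 W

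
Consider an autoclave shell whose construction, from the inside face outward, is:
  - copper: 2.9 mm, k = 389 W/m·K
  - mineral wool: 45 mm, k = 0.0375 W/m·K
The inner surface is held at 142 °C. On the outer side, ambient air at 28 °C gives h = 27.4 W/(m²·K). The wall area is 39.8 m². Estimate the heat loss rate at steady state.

Thermal resistances in series:
R_copper = L/(kA) = 0.0029/(389×39.8) = 1.873×10^-7 K/W
R_mineral wool = L/(kA) = 0.045/(0.0375×39.8) = 0.03015 K/W
R_outer film = 1/(h_o·A) = 1/(27.4×39.8) = 9.17×10^-4 K/W
R_total = 0.03107 K/W
Q = ΔT / R_total = 114 / 0.03107

Q ≈ 3670 W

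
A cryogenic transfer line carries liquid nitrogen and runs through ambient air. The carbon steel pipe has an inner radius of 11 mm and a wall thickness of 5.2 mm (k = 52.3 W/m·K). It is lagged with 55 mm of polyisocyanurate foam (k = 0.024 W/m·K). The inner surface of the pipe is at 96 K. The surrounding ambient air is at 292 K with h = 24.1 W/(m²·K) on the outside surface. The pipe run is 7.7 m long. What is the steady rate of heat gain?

Q ≈ 152 W

Treating each annulus and film as a series resistance:
R_carbon steel pipe wall = ln(16.2/11)/(2π×52.3×7.7) = 1.53×10^-4 K/W
R_polyisocyanurate foam = ln(71.2/16.2)/(2π×0.024×7.7) = 1.275 K/W
R_outer film = 1/(h_o·2πr_oL) = 1/(24.1×2π×0.0712×7.7) = 0.01205 K/W
R_total = 1.287 K/W
Q = ΔT/R_total = 196/1.287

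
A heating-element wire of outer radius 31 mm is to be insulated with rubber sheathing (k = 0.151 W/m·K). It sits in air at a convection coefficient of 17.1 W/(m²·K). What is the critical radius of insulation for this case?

For a cylinder r_cr = k/h = 0.151/17.1
r_cr = 8.83 mm; since the bare radius (31 mm) is above r_cr, any added insulation will reduce heat loss.

r_cr ≈ 8.83 mm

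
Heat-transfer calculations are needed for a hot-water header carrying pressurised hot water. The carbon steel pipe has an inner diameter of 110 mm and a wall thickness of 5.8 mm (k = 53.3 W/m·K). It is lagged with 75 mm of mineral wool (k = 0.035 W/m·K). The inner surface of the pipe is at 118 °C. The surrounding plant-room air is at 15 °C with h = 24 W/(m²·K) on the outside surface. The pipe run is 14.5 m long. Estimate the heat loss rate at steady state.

Q ≈ 403 W

For a radial system each layer contributes R = ln(r_out/r_in)/(2πkL); films add R = 1/(hA).
R_carbon steel pipe wall = ln(60.8/55)/(2π×53.3×14.5) = 2.065×10^-5 K/W
R_mineral wool = ln(135.8/60.8)/(2π×0.035×14.5) = 0.252 K/W
R_outer film = 1/(h_o·2πr_oL) = 1/(24×2π×0.1358×14.5) = 0.003368 K/W
R_total = 0.2554 K/W
Q = ΔT/R_total = 103/0.2554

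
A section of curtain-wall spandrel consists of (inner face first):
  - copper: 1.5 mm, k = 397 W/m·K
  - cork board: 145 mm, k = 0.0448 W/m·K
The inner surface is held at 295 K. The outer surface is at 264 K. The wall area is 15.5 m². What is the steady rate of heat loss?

Q ≈ 148 W

Using the resistance-network approach (series):
R_copper = L/(kA) = 0.0015/(397×15.5) = 2.438×10^-7 K/W
R_cork board = L/(kA) = 0.145/(0.0448×15.5) = 0.2088 K/W
R_total = 0.2088 K/W
Q = ΔT / R_total = 31 / 0.2088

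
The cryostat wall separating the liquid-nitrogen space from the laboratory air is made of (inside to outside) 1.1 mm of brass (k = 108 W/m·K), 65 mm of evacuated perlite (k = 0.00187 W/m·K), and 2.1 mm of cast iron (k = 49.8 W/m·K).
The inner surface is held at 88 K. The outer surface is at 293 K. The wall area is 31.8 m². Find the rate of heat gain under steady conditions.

Q ≈ 188 W

Model the wall as resistances in series:
R_brass = L/(kA) = 0.0011/(108×31.8) = 3.203×10^-7 K/W
R_evacuated perlite = L/(kA) = 0.065/(0.00187×31.8) = 1.093 K/W
R_cast iron = L/(kA) = 0.0021/(49.8×31.8) = 1.326×10^-6 K/W
R_total = 1.093 K/W
Q = ΔT / R_total = 205 / 1.093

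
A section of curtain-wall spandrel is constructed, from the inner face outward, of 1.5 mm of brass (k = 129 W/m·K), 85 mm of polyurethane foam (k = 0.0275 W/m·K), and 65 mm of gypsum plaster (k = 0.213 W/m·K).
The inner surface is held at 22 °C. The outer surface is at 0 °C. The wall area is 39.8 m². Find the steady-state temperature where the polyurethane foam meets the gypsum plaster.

Series thermal resistances:
R_brass = L/(kA) = 0.0015/(129×39.8) = 2.922×10^-7 K/W
R_polyurethane foam = L/(kA) = 0.085/(0.0275×39.8) = 0.07766 K/W
R_gypsum plaster = L/(kA) = 0.065/(0.213×39.8) = 0.007667 K/W
R_total = 0.08533 K/W;  Q = ΔT/R_total = 22/0.08533 = 257.8 W
T_interface = T_inner − Q·ΣR(inner→interface) = 22 − 258×0.07766

T ≈ 1.98 °C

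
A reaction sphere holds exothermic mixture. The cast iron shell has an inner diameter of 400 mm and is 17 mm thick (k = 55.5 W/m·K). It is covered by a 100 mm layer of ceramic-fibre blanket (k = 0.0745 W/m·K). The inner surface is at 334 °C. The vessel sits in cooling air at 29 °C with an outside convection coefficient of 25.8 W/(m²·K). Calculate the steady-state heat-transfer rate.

Q ≈ 193 W

Radial (spherical) resistances in series:
R_cast iron shell = (1/0.2 − 1/0.217)/(4π×55.5) = 5.616×10^-4 K/W
R_ceramic-fibre blanket = (1/0.217 − 1/0.317)/(4π×0.0745) = 1.553 K/W
R_outer film = 1/(h·4πr_o²) = 1/(25.8×4π×0.317²) = 0.03069 K/W
R_total = 1.584 K/W
Q = ΔT/R_total = 305/1.584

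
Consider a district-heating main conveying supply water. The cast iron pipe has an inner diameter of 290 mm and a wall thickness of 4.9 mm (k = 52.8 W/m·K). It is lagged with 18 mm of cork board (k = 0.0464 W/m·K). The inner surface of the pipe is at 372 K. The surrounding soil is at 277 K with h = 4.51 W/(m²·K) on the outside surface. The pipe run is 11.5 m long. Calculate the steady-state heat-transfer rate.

Q ≈ 1820 W

Treating each annulus and film as a series resistance:
R_cast iron pipe wall = ln(149.9/145)/(2π×52.8×11.5) = 8.711×10^-6 K/W
R_cork board = ln(167.9/149.9)/(2π×0.0464×11.5) = 0.03382 K/W
R_outer film = 1/(h_o·2πr_oL) = 1/(4.51×2π×0.1679×11.5) = 0.01828 K/W
R_total = 0.05211 K/W
Q = ΔT/R_total = 95/0.05211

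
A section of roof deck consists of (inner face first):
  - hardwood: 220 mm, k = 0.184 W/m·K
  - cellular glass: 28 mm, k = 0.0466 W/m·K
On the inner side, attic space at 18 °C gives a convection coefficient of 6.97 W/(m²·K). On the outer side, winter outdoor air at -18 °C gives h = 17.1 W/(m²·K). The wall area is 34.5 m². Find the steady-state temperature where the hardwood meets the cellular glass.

Model the wall as resistances in series:
R_inner film = 1/(h_i·A) = 1/(6.97×34.5) = 0.004159 K/W
R_hardwood = L/(kA) = 0.22/(0.184×34.5) = 0.03466 K/W
R_cellular glass = L/(kA) = 0.028/(0.0466×34.5) = 0.01742 K/W
R_outer film = 1/(h_o·A) = 1/(17.1×34.5) = 0.001695 K/W
R_total = 0.05793 K/W;  Q = ΔT/R_total = 36/0.05793 = 621.5 W
T_interface = T_inner − Q·ΣR(inner→interface) = 18 − 621×0.03882

T ≈ -6.12 °C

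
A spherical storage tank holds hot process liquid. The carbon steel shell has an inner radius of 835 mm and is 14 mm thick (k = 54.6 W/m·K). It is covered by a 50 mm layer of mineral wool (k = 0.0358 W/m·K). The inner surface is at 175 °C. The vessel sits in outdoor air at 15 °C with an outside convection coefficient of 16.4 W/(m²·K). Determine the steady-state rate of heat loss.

Q ≈ 1060 W

Each spherical layer contributes R = (1/r_i − 1/r_o)/(4πk):
R_carbon steel shell = (1/0.835 − 1/0.849)/(4π×54.6) = 2.878×10^-5 K/W
R_mineral wool = (1/0.849 − 1/0.899)/(4π×0.0358) = 0.1456 K/W
R_outer film = 1/(h·4πr_o²) = 1/(16.4×4π×0.899²) = 0.006004 K/W
R_total = 0.1516 K/W
Q = ΔT/R_total = 160/0.1516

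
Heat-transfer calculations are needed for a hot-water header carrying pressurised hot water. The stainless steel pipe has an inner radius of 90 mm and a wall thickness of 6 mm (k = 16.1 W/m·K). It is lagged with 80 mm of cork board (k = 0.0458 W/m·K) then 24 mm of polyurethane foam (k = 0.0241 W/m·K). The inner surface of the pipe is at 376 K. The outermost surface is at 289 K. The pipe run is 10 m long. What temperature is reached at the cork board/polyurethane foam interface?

Radial resistances (cylindrical: R_cond = ln(r_o/r_i)/(2πkL), R_conv = 1/(h·2πrL)):
R_stainless steel pipe wall = ln(96/90)/(2π×16.1×10) = 6.38×10^-5 K/W
R_cork board = ln(176/96)/(2π×0.0458×10) = 0.2106 K/W
R_polyurethane foam = ln(200/176)/(2π×0.0241×10) = 0.08442 K/W
R_total = 0.2951 K/W
Q = ΔT/R_total = 87/0.2951
Q = 295 W
T_interface = T_inner − Q·ΣR(inner→interface) = 376 − 295×0.2107

T ≈ 314 K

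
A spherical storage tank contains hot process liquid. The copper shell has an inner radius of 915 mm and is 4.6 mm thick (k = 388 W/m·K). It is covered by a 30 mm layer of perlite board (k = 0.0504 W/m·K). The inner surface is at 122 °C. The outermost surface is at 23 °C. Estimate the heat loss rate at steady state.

Spherical conduction: R = (1/r_in − 1/r_out)/(4πk) per layer; series-sum.
R_copper shell = (1/0.915 − 1/0.9196)/(4π×388) = 1.121×10^-6 K/W
R_perlite board = (1/0.9196 − 1/0.9496)/(4π×0.0504) = 0.05424 K/W
R_total = 0.05424 K/W
Q = ΔT/R_total = 99/0.05424

Q ≈ 1830 W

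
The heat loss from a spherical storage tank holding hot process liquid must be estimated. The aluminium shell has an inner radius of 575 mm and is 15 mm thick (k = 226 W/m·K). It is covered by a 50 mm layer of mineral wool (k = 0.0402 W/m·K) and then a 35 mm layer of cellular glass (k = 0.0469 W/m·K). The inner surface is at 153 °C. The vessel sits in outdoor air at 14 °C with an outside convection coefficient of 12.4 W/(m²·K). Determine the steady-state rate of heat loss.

Spherical conduction: R = (1/r_in − 1/r_out)/(4πk) per layer; series-sum.
R_aluminium shell = (1/0.575 − 1/0.59)/(4π×226) = 1.557×10^-5 K/W
R_mineral wool = (1/0.59 − 1/0.64)/(4π×0.0402) = 0.2621 K/W
R_cellular glass = (1/0.64 − 1/0.675)/(4π×0.0469) = 0.1375 K/W
R_outer film = 1/(h·4πr_o²) = 1/(12.4×4π×0.675²) = 0.01409 K/W
R_total = 0.4137 K/W
Q = ΔT/R_total = 139/0.4137

Q ≈ 336 W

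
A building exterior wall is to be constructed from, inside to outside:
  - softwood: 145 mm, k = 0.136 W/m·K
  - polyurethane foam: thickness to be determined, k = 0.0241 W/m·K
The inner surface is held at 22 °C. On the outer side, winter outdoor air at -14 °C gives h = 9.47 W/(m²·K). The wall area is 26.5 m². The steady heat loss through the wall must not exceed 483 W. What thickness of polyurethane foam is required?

L ≈ 19.4 mm

Series thermal resistances:
R_softwood = L/(kA) = 0.145/(0.136×26.5) = 0.04023 K/W
R_outer film = 1/(h_o·A) = 1/(9.47×26.5) = 0.003985 K/W
Sum of the known resistances R_other = 0.04422 K/W
Required total resistance R_tot = ΔT/Q_allow = 36/483 = 0.07453 K/W
R_polyurethane foam = R_tot − R_other = 0.03032 K/W
L = R·k·A = 0.03032×0.0241×26.5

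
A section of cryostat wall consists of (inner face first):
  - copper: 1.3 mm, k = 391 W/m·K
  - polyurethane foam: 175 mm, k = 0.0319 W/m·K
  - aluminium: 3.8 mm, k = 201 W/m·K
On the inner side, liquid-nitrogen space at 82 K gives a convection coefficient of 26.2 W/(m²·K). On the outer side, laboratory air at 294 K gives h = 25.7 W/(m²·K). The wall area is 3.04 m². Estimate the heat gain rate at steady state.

Q ≈ 116 W

Using the resistance-network approach (series):
R_inner film = 1/(h_i·A) = 1/(26.2×3.04) = 0.01256 K/W
R_copper = L/(kA) = 0.0013/(391×3.04) = 1.094×10^-6 K/W
R_polyurethane foam = L/(kA) = 0.175/(0.0319×3.04) = 1.805 K/W
R_aluminium = L/(kA) = 0.0038/(201×3.04) = 6.219×10^-6 K/W
R_outer film = 1/(h_o·A) = 1/(25.7×3.04) = 0.0128 K/W
R_total = 1.83 K/W
Q = ΔT / R_total = 212 / 1.83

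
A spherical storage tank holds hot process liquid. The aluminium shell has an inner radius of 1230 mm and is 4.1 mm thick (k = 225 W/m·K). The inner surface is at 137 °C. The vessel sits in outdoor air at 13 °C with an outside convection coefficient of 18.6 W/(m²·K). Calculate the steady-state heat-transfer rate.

Radial (spherical) resistances in series:
R_aluminium shell = (1/1.23 − 1/1.2341)/(4π×225) = 9.553×10^-7 K/W
R_outer film = 1/(h·4πr_o²) = 1/(18.6×4π×1.2341²) = 0.002809 K/W
R_total = 0.00281 K/W
Q = ΔT/R_total = 124/0.00281

Q ≈ 44100 W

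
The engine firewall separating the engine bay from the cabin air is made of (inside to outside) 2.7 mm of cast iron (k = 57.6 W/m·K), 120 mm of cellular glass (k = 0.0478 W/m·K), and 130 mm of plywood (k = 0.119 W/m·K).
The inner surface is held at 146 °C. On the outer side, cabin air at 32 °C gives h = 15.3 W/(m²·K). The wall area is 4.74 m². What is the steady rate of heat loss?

Q ≈ 147 W

Treating each layer as a thermal resistance in series:
R_cast iron = L/(kA) = 0.0027/(57.6×4.74) = 9.889×10^-6 K/W
R_cellular glass = L/(kA) = 0.12/(0.0478×4.74) = 0.5296 K/W
R_plywood = L/(kA) = 0.13/(0.119×4.74) = 0.2305 K/W
R_outer film = 1/(h_o·A) = 1/(15.3×4.74) = 0.01379 K/W
R_total = 0.7739 K/W
Q = ΔT / R_total = 114 / 0.7739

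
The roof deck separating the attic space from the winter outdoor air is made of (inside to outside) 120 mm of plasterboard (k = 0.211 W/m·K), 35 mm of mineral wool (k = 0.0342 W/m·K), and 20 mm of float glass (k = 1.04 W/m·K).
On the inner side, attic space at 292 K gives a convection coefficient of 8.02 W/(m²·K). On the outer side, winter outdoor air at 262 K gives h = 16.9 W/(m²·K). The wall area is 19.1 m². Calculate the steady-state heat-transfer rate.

Using the resistance-network approach (series):
R_inner film = 1/(h_i·A) = 1/(8.02×19.1) = 0.006528 K/W
R_plasterboard = L/(kA) = 0.12/(0.211×19.1) = 0.02978 K/W
R_mineral wool = L/(kA) = 0.035/(0.0342×19.1) = 0.05358 K/W
R_float glass = L/(kA) = 0.02/(1.04×19.1) = 0.001007 K/W
R_outer film = 1/(h_o·A) = 1/(16.9×19.1) = 0.003098 K/W
R_total = 0.09399 K/W
Q = ΔT / R_total = 30 / 0.09399

Q ≈ 319 W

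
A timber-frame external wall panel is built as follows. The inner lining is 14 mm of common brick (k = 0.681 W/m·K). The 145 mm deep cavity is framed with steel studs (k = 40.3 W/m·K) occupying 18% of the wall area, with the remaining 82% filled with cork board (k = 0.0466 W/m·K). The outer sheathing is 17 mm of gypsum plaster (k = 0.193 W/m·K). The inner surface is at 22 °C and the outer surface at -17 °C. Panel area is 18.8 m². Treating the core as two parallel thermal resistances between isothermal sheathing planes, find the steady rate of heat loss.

Sheathing layers in series; stud and cavity paths in parallel between them.
R_inner = 0.014/(0.681×18.8) = 0.001094 K/W
R_stud  = 0.145/(40.3×0.18×18.8) = 0.001063 K/W
R_cav   = 0.145/(0.0466×0.82×18.8) = 0.2018 K/W
1/R_core = 1/R_stud + 1/R_cav → R_core = 0.001058 K/W
R_outer = 0.017/(0.193×18.8) = 0.004685 K/W
R_total = 0.006836 K/W
Q = ΔT/R_total = 39/0.006836

Q ≈ 5700 W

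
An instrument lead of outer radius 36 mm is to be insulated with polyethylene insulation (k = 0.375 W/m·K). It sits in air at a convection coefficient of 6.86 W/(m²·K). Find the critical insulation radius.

For a cylinder r_cr = k/h = 0.375/6.86
r_cr = 54.7 mm; since the bare radius (36 mm) is below r_cr, adding a thin layer of insulation will *increase* heat loss.

r_cr ≈ 54.7 mm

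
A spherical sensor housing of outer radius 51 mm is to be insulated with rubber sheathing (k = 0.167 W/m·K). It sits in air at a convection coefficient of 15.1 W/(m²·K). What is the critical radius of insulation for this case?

r_cr ≈ 22.1 mm

For a sphere r_cr = 2k/h = 2×0.167/15.1
r_cr = 22.1 mm; since the bare radius (51 mm) is above r_cr, any added insulation will reduce heat loss.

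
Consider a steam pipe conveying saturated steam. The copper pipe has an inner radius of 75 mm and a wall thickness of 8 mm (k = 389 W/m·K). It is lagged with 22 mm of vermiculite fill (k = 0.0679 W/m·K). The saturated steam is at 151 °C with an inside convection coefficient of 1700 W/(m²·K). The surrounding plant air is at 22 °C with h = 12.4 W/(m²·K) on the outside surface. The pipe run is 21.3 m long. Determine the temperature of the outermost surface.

Treating each annulus and film as a series resistance:
R_inner film = 1/(h_i·2πr₁L) = 1/(1700×2π×0.075×21.3) = 5.86×10^-5 K/W
R_copper pipe wall = ln(83/75)/(2π×389×21.3) = 1.947×10^-6 K/W
R_vermiculite fill = ln(105/83)/(2π×0.0679×21.3) = 0.02587 K/W
R_outer film = 1/(h_o·2πr_oL) = 1/(12.4×2π×0.105×21.3) = 0.005739 K/W
R_total = 0.03167 K/W
Q = ΔT/R_total = 129/0.03167
Q = 4070 W
T_interface = T_inner − Q·ΣR(inner→interface) = 151 − 4070×0.02593

T ≈ 45.4 °C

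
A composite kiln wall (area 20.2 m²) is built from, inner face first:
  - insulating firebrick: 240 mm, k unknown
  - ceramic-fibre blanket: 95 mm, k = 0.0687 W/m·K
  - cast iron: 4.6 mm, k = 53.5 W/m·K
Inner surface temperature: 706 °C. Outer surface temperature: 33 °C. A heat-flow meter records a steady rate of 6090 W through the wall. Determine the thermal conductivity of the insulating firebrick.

Model the wall as resistances in series:
R_ceramic-fibre blanket = L/(kA) = 0.095/(0.0687×20.2) = 0.06846 K/W
R_cast iron = L/(kA) = 0.0046/(53.5×20.2) = 4.257×10^-6 K/W
Sum of known resistances R_other = 0.06846 K/W
Total R = ΔT/Q = 673/6090 = 0.1105 K/W
R_insulating firebrick = R_total − R_other = 0.04205 K/W
k = L/(R·A) = 0.24/(0.04205×20.2)

k ≈ 0.283 W/(m·K)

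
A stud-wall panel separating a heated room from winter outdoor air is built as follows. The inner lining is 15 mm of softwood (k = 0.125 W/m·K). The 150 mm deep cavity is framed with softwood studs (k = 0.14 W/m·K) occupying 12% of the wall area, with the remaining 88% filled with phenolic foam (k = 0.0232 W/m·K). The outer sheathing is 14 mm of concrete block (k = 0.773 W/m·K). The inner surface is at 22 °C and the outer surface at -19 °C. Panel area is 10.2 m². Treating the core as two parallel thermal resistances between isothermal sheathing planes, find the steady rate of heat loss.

Q ≈ 100 W

Sheathing layers in series; stud and cavity paths in parallel between them.
R_inner = 0.015/(0.125×10.2) = 0.01176 K/W
R_stud  = 0.15/(0.14×0.12×10.2) = 0.8754 K/W
R_cav   = 0.15/(0.0232×0.88×10.2) = 0.7203 K/W
1/R_core = 1/R_stud + 1/R_cav → R_core = 0.3951 K/W
R_outer = 0.014/(0.773×10.2) = 0.001776 K/W
R_total = 0.4087 K/W
Q = ΔT/R_total = 41/0.4087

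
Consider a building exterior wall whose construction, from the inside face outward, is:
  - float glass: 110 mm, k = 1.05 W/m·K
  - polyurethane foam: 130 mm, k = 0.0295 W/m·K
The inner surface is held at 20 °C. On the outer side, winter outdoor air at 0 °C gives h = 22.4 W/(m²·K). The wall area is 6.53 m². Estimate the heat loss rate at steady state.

Thermal resistances in series:
R_float glass = L/(kA) = 0.11/(1.05×6.53) = 0.01604 K/W
R_polyurethane foam = L/(kA) = 0.13/(0.0295×6.53) = 0.6749 K/W
R_outer film = 1/(h_o·A) = 1/(22.4×6.53) = 0.006837 K/W
R_total = 0.6977 K/W
Q = ΔT / R_total = 20 / 0.6977

Q ≈ 28.7 W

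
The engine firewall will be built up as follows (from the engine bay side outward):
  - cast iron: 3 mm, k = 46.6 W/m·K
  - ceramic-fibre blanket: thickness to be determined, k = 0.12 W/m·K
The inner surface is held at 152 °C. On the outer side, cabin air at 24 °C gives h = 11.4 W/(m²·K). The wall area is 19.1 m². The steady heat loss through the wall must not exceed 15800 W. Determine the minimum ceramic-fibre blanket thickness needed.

Treating each layer as a thermal resistance in series:
R_cast iron = L/(kA) = 0.003/(46.6×19.1) = 3.371×10^-6 K/W
R_outer film = 1/(h_o·A) = 1/(11.4×19.1) = 0.004593 K/W
Sum of the known resistances R_other = 0.004596 K/W
Required total resistance R_tot = ΔT/Q_allow = 128/15800 = 0.008101 K/W
R_ceramic-fibre blanket = R_tot − R_other = 0.003505 K/W
L = R·k·A = 0.003505×0.12×19.1

L ≈ 8.03 mm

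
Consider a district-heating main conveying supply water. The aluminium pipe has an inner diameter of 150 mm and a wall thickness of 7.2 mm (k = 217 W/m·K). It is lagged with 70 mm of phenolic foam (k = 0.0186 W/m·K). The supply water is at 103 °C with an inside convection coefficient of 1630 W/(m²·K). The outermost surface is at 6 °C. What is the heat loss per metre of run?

q′ ≈ 18.4 W/m

Radial resistances (cylindrical: R_cond = ln(r_o/r_i)/(2πkL), R_conv = 1/(h·2πrL)):
R_inner film = 1/(h_i·2πr₁L) = 1/(1630×2π×0.075×1) = 0.001302 K/W
R_aluminium pipe wall = ln(82.2/75)/(2π×217×1) = 6.723×10^-5 K/W
R_phenolic foam = ln(152.2/82.2)/(2π×0.0186×1) = 5.271 K/W
R_total = 5.273 K/W
Q = ΔT/R_total = 97/5.273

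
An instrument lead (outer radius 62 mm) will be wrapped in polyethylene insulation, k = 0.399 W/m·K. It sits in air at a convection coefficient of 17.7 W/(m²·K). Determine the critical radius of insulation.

r_cr ≈ 22.5 mm

For a cylinder r_cr = k/h = 0.399/17.7
r_cr = 22.5 mm; since the bare radius (62 mm) is above r_cr, any added insulation will reduce heat loss.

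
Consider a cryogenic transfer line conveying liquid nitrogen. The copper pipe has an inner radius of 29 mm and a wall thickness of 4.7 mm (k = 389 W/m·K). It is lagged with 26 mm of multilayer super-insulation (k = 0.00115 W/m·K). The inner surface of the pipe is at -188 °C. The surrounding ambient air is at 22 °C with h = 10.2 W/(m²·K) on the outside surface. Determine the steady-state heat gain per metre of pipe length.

q′ ≈ 2.64 W/m

Cylindrical conduction, so R = ln(r₂/r₁)/(2πkL) per layer, in series:
R_copper pipe wall = ln(33.7/29)/(2π×389×1) = 6.145×10^-5 K/W
R_multilayer super-insulation = ln(59.7/33.7)/(2π×0.00115×1) = 79.14 K/W
R_outer film = 1/(h_o·2πr_oL) = 1/(10.2×2π×0.0597×1) = 0.2614 K/W
R_total = 79.4 K/W
Q = ΔT/R_total = 210/79.4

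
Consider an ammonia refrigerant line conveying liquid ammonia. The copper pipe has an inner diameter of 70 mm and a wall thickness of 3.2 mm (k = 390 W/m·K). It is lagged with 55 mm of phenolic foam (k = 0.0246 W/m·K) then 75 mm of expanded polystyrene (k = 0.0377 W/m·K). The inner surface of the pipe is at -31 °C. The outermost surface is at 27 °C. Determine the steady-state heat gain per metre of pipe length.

q′ ≈ 7.02 W/m

Treating each annulus and film as a series resistance:
R_copper pipe wall = ln(38.2/35)/(2π×390×1) = 3.57×10^-5 K/W
R_phenolic foam = ln(93.2/38.2)/(2π×0.0246×1) = 5.77 K/W
R_expanded polystyrene = ln(168.2/93.2)/(2π×0.0377×1) = 2.492 K/W
R_total = 8.263 K/W
Q = ΔT/R_total = 58/8.263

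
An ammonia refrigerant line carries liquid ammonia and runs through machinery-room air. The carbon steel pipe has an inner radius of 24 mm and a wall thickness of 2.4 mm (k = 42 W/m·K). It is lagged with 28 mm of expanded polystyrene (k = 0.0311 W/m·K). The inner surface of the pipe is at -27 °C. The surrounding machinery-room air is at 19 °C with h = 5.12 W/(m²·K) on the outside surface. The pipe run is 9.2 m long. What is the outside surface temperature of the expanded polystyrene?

T ≈ 12.8 °C

Radial resistances (cylindrical: R_cond = ln(r_o/r_i)/(2πkL), R_conv = 1/(h·2πrL)):
R_carbon steel pipe wall = ln(26.4/24)/(2π×42×9.2) = 3.926×10^-5 K/W
R_expanded polystyrene = ln(54.4/26.4)/(2π×0.0311×9.2) = 0.4022 K/W
R_outer film = 1/(h_o·2πr_oL) = 1/(5.12×2π×0.0544×9.2) = 0.06211 K/W
R_total = 0.4643 K/W
Q = ΔT/R_total = 46/0.4643
Q = 99.1 W
T_interface = T_inner + Q·ΣR(inner→interface) = -27 + 99.1×0.4022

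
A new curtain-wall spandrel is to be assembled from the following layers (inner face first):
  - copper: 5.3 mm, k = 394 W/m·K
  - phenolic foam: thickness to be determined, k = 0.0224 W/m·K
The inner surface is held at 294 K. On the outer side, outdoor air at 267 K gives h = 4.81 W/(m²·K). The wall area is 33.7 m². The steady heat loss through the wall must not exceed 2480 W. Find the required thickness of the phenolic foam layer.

Using the resistance-network approach (series):
R_copper = L/(kA) = 0.0053/(394×33.7) = 3.992×10^-7 K/W
R_outer film = 1/(h_o·A) = 1/(4.81×33.7) = 0.006169 K/W
Sum of the known resistances R_other = 0.00617 K/W
Required total resistance R_tot = ΔT/Q_allow = 27/2480 = 0.01089 K/W
R_phenolic foam = R_tot − R_other = 0.004718 K/W
L = R·k·A = 0.004718×0.0224×33.7

L ≈ 3.56 mm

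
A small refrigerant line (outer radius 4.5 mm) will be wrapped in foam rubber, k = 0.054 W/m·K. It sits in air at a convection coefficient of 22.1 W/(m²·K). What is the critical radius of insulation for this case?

r_cr ≈ 2.44 mm

For a cylinder r_cr = k/h = 0.054/22.1
r_cr = 2.44 mm; since the bare radius (4.5 mm) is above r_cr, any added insulation will reduce heat loss.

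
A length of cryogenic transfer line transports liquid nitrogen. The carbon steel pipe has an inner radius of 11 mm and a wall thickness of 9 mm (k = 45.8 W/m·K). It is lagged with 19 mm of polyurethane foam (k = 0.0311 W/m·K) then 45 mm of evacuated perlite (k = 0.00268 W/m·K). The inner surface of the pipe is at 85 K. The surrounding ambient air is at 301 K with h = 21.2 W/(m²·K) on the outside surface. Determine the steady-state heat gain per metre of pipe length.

q′ ≈ 4.4 W/m

For a radial system each layer contributes R = ln(r_out/r_in)/(2πkL); films add R = 1/(hA).
R_carbon steel pipe wall = ln(20/11)/(2π×45.8×1) = 0.002077 K/W
R_polyurethane foam = ln(39/20)/(2π×0.0311×1) = 3.418 K/W
R_evacuated perlite = ln(84/39)/(2π×0.00268×1) = 45.56 K/W
R_outer film = 1/(h_o·2πr_oL) = 1/(21.2×2π×0.084×1) = 0.08937 K/W
R_total = 49.07 K/W
Q = ΔT/R_total = 216/49.07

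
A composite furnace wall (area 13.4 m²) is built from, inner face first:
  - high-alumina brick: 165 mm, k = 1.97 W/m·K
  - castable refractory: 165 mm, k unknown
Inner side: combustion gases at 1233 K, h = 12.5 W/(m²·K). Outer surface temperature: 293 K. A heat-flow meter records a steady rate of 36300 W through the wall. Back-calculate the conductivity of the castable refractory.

Using the resistance-network approach (series):
R_inner film = 1/(h_i·A) = 1/(12.5×13.4) = 0.00597 K/W
R_high-alumina brick = L/(kA) = 0.165/(1.97×13.4) = 0.00625 K/W
Sum of known resistances R_other = 0.01222 K/W
Total R = ΔT/Q = 940/36300 = 0.0259 K/W
R_castable refractory = R_total − R_other = 0.01367 K/W
k = L/(R·A) = 0.165/(0.01367×13.4)

k ≈ 0.9 W/(m·K)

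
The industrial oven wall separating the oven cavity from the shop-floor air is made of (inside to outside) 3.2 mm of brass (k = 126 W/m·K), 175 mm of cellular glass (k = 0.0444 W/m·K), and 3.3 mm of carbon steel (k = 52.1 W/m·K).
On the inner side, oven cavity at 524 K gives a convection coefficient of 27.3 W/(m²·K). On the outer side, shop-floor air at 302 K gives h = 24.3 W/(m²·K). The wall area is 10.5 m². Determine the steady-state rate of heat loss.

Q ≈ 580 W

Using the resistance-network approach (series):
R_inner film = 1/(h_i·A) = 1/(27.3×10.5) = 0.003489 K/W
R_brass = L/(kA) = 0.0032/(126×10.5) = 2.419×10^-6 K/W
R_cellular glass = L/(kA) = 0.175/(0.0444×10.5) = 0.3754 K/W
R_carbon steel = L/(kA) = 0.0033/(52.1×10.5) = 6.032×10^-6 K/W
R_outer film = 1/(h_o·A) = 1/(24.3×10.5) = 0.003919 K/W
R_total = 0.3828 K/W
Q = ΔT / R_total = 222 / 0.3828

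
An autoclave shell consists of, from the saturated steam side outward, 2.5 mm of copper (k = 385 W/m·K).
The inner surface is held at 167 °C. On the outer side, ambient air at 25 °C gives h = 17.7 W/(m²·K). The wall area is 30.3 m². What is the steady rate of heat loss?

Q ≈ 76100 W

Series thermal resistances:
R_copper = L/(kA) = 0.0025/(385×30.3) = 2.143×10^-7 K/W
R_outer film = 1/(h_o·A) = 1/(17.7×30.3) = 0.001865 K/W
R_total = 0.001865 K/W
Q = ΔT / R_total = 142 / 0.001865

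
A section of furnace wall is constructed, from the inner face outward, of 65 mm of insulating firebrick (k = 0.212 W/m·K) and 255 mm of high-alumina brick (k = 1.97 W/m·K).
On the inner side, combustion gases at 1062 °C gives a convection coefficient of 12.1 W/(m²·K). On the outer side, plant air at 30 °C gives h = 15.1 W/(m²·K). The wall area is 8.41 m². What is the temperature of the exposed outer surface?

T ≈ 147 °C

Series thermal resistances:
R_inner film = 1/(h_i·A) = 1/(12.1×8.41) = 0.009827 K/W
R_insulating firebrick = L/(kA) = 0.065/(0.212×8.41) = 0.03646 K/W
R_high-alumina brick = L/(kA) = 0.255/(1.97×8.41) = 0.01539 K/W
R_outer film = 1/(h_o·A) = 1/(15.1×8.41) = 0.007875 K/W
R_total = 0.06955 K/W;  Q = ΔT/R_total = 1032/0.06955 = 14840 W
T_interface = T_inner − Q·ΣR(inner→interface) = 1062 − 14800×0.06168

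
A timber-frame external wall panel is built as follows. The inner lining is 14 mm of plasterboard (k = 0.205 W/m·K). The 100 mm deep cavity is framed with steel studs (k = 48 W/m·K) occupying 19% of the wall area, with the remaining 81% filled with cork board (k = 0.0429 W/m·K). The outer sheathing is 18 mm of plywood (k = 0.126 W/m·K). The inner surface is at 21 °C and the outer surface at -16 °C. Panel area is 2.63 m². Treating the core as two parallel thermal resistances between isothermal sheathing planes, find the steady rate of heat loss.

Sheathing layers in series; stud and cavity paths in parallel between them.
R_inner = 0.014/(0.205×2.63) = 0.02597 K/W
R_stud  = 0.1/(48×0.19×2.63) = 0.004169 K/W
R_cav   = 0.1/(0.0429×0.81×2.63) = 1.094 K/W
1/R_core = 1/R_stud + 1/R_cav → R_core = 0.004153 K/W
R_outer = 0.018/(0.126×2.63) = 0.05432 K/W
R_total = 0.08444 K/W
Q = ΔT/R_total = 37/0.08444

Q ≈ 438 W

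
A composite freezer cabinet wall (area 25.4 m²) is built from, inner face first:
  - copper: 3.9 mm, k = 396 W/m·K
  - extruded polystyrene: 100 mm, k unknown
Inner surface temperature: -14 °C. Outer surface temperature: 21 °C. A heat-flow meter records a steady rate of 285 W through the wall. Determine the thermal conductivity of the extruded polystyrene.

k ≈ 0.0321 W/(m·K)

Thermal resistances in series:
R_copper = L/(kA) = 0.0039/(396×25.4) = 3.877×10^-7 K/W
Sum of known resistances R_other = 3.877×10^-7 K/W
Total R = ΔT/Q = 35/285 = 0.1228 K/W
R_extruded polystyrene = R_total − R_other = 0.1228 K/W
k = L/(R·A) = 0.1/(0.1228×25.4)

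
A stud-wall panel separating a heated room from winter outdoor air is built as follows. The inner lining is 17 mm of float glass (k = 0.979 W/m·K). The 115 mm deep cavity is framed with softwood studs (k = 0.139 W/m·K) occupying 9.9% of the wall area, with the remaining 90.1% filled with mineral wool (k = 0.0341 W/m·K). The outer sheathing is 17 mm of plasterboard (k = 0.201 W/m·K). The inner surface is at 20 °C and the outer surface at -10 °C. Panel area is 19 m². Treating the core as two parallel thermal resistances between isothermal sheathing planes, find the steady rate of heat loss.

Sheathing layers in series; stud and cavity paths in parallel between them.
R_inner = 0.017/(0.979×19) = 9.139×10^-4 K/W
R_stud  = 0.115/(0.139×0.099×19) = 0.4398 K/W
R_cav   = 0.115/(0.0341×0.901×19) = 0.197 K/W
1/R_core = 1/R_stud + 1/R_cav → R_core = 0.1361 K/W
R_outer = 0.017/(0.201×19) = 0.004451 K/W
R_total = 0.1414 K/W
Q = ΔT/R_total = 30/0.1414

Q ≈ 212 W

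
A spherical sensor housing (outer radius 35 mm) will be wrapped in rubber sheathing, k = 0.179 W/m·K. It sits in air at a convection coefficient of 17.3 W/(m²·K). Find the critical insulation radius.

For a sphere r_cr = 2k/h = 2×0.179/17.3
r_cr = 20.7 mm; since the bare radius (35 mm) is above r_cr, any added insulation will reduce heat loss.

r_cr ≈ 20.7 mm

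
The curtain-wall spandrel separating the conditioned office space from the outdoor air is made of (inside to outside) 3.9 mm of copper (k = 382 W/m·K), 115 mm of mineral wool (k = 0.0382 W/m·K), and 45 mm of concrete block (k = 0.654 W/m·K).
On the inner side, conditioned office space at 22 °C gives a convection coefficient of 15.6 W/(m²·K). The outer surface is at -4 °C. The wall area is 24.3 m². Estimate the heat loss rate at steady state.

Q ≈ 201 W

Using the resistance-network approach (series):
R_inner film = 1/(h_i·A) = 1/(15.6×24.3) = 0.002638 K/W
R_copper = L/(kA) = 0.0039/(382×24.3) = 4.201×10^-7 K/W
R_mineral wool = L/(kA) = 0.115/(0.0382×24.3) = 0.1239 K/W
R_concrete block = L/(kA) = 0.045/(0.654×24.3) = 0.002832 K/W
R_total = 0.1294 K/W
Q = ΔT / R_total = 26 / 0.1294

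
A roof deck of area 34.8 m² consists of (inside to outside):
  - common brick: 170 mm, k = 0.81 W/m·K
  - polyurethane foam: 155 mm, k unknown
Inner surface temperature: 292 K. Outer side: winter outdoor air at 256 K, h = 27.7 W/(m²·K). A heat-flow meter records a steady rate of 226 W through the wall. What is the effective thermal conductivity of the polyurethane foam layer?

Thermal resistances in series:
R_common brick = L/(kA) = 0.17/(0.81×34.8) = 0.006031 K/W
R_outer film = 1/(h_o·A) = 1/(27.7×34.8) = 0.001037 K/W
Sum of known resistances R_other = 0.007068 K/W
Total R = ΔT/Q = 36/226 = 0.1593 K/W
R_polyurethane foam = R_total − R_other = 0.1522 K/W
k = L/(R·A) = 0.155/(0.1522×34.8)

k ≈ 0.0293 W/(m·K)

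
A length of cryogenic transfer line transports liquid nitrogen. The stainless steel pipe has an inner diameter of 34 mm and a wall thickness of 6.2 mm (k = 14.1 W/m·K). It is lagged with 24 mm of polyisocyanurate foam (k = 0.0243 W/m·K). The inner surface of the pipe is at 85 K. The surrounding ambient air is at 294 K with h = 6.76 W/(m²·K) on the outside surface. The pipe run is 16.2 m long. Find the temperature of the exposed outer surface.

T ≈ 274 K

Per-layer cylindrical resistances, series-summed:
R_stainless steel pipe wall = ln(23.2/17)/(2π×14.1×16.2) = 2.167×10^-4 K/W
R_polyisocyanurate foam = ln(47.2/23.2)/(2π×0.0243×16.2) = 0.2871 K/W
R_outer film = 1/(h_o·2πr_oL) = 1/(6.76×2π×0.0472×16.2) = 0.03079 K/W
R_total = 0.3182 K/W
Q = ΔT/R_total = 209/0.3182
Q = 657 W
T_interface = T_inner + Q·ΣR(inner→interface) = 85 + 657×0.2874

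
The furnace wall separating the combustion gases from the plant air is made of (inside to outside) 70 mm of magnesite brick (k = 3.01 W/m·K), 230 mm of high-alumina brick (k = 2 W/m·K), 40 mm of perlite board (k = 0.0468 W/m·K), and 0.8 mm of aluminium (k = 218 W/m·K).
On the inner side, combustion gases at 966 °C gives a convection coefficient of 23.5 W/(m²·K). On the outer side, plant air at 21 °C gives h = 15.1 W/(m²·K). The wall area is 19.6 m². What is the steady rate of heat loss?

Using the resistance-network approach (series):
R_inner film = 1/(h_i·A) = 1/(23.5×19.6) = 0.002171 K/W
R_magnesite brick = L/(kA) = 0.07/(3.01×19.6) = 0.001187 K/W
R_high-alumina brick = L/(kA) = 0.23/(2×19.6) = 0.005867 K/W
R_perlite board = L/(kA) = 0.04/(0.0468×19.6) = 0.04361 K/W
R_aluminium = L/(kA) = 0.0008/(218×19.6) = 1.872×10^-7 K/W
R_outer film = 1/(h_o·A) = 1/(15.1×19.6) = 0.003379 K/W
R_total = 0.05621 K/W
Q = ΔT / R_total = 945 / 0.05621

Q ≈ 16800 W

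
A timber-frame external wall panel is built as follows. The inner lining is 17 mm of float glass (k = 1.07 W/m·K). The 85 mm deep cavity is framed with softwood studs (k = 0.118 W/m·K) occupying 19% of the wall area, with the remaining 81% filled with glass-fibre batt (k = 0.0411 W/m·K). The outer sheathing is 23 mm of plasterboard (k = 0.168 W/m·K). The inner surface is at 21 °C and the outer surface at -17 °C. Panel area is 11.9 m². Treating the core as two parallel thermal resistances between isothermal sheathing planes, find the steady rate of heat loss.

Sheathing layers in series; stud and cavity paths in parallel between them.
R_inner = 0.017/(1.07×11.9) = 0.001335 K/W
R_stud  = 0.085/(0.118×0.19×11.9) = 0.3186 K/W
R_cav   = 0.085/(0.0411×0.81×11.9) = 0.2146 K/W
1/R_core = 1/R_stud + 1/R_cav → R_core = 0.1282 K/W
R_outer = 0.023/(0.168×11.9) = 0.0115 K/W
R_total = 0.1411 K/W
Q = ΔT/R_total = 38/0.1411

Q ≈ 269 W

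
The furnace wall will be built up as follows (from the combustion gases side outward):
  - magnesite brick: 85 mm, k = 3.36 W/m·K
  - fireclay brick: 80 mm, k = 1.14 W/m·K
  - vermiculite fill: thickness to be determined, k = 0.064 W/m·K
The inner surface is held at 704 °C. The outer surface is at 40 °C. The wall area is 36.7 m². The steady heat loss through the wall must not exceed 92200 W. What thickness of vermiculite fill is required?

L ≈ 10.8 mm

Using the resistance-network approach (series):
R_magnesite brick = L/(kA) = 0.085/(3.36×36.7) = 6.893×10^-4 K/W
R_fireclay brick = L/(kA) = 0.08/(1.14×36.7) = 0.001912 K/W
Sum of the known resistances R_other = 0.002601 K/W
Required total resistance R_tot = ΔT/Q_allow = 664/92200 = 0.007202 K/W
R_vermiculite fill = R_tot − R_other = 0.0046 K/W
L = R·k·A = 0.0046×0.064×36.7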